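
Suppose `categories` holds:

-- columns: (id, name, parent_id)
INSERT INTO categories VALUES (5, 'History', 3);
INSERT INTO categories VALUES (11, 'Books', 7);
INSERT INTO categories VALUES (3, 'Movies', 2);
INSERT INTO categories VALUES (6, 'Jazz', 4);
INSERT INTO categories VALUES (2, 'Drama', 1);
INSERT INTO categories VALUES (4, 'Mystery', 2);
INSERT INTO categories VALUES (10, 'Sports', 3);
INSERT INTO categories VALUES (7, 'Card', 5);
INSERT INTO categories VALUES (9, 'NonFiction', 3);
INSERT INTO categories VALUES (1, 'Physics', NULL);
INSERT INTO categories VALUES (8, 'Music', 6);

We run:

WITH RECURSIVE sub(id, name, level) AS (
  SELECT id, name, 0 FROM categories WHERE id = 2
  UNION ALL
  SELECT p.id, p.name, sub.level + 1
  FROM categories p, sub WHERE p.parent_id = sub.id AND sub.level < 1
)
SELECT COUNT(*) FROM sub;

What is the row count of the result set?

3

Base: id=2 (Drama) at level 0.
Iteration 1: rows with parent_id in {2} -> Movies (id 3, level 1), Mystery (id 4, level 1).
Iteration 2: level < 1 fails for all current rows; recursion stops.
Total rows emitted: 3.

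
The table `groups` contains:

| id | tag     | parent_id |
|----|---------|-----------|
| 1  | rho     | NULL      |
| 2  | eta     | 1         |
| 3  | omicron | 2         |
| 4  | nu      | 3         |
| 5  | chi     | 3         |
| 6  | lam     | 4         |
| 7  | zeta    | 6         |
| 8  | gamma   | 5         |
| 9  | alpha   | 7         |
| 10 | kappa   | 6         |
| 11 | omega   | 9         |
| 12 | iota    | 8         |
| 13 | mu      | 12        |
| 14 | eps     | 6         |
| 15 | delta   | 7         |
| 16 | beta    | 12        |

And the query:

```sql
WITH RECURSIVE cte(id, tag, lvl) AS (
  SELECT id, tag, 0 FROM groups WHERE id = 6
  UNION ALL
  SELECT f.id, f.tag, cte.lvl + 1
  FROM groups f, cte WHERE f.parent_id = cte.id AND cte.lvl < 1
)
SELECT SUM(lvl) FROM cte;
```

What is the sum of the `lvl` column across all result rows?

3

Base: id=6 (lam) at lvl 0.
Iteration 1: rows with parent_id in {6} -> zeta (id 7, lvl 1), kappa (id 10, lvl 1), eps (id 14, lvl 1).
Iteration 2: lvl < 1 fails for all current rows; recursion stops.
SUM(lvl) = 0 + 1 + 1 + 1 = 3.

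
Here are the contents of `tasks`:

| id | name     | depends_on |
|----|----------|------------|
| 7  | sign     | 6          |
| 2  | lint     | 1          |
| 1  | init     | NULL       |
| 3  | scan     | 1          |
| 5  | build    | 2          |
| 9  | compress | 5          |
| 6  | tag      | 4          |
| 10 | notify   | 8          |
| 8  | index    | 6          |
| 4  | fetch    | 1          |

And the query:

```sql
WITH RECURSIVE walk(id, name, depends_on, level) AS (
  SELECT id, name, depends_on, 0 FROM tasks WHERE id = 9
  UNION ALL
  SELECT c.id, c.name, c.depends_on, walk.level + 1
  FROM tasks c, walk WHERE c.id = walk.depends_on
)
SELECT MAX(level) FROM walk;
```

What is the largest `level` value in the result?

3

Base: id=9 (compress), depends_on=5, level 0.
Iteration 1: join on id=5 -> build (id 5, depends_on=2, level 1).
Iteration 2: join on id=2 -> lint (id 2, depends_on=1, level 2).
Iteration 3: join on id=1 -> init (id 1, depends_on=NULL, level 3).
Iteration 4: depends_on is NULL; no match; recursion stops.
level values: 0, 1, 2, 3; the maximum is 3.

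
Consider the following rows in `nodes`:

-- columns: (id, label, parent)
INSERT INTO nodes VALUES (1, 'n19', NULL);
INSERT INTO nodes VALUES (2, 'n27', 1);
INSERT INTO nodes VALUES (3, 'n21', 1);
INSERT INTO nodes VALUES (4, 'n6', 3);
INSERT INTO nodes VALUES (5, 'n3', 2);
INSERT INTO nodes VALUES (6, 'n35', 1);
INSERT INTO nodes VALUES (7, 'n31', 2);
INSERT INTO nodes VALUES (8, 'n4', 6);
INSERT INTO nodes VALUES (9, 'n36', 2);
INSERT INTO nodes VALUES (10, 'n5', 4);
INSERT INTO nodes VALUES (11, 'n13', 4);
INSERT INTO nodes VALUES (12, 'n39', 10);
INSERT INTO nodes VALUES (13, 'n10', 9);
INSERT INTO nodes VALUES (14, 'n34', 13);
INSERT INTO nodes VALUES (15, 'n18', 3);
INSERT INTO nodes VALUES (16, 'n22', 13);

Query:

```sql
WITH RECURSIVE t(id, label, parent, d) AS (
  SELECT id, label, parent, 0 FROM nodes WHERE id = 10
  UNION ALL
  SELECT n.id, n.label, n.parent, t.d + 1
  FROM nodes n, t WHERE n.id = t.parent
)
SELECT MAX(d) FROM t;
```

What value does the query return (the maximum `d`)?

Base: id=10 (n5), parent=4, d 0.
Iteration 1: join on id=4 -> n6 (id 4, parent=3, d 1).
Iteration 2: join on id=3 -> n21 (id 3, parent=1, d 2).
Iteration 3: join on id=1 -> n19 (id 1, parent=NULL, d 3).
Iteration 4: parent is NULL; no match; recursion stops.
d values: 0, 1, 2, 3; the maximum is 3.

3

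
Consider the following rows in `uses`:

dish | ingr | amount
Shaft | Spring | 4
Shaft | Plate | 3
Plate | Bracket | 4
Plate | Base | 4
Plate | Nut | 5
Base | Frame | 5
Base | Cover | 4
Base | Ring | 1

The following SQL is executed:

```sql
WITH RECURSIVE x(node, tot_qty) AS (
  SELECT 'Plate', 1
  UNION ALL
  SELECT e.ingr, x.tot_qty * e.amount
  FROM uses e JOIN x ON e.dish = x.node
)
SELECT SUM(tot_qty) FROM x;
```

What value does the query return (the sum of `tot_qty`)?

Base: (Plate, tot_qty=1).
Iteration 1: components of {Plate} -> Base = 1*4 = 4, Bracket = 1*4 = 4, Nut = 1*5 = 5.
Iteration 2: components of {Base,Bracket,Nut} -> Cover = 4*4 = 16, Frame = 4*5 = 20, Ring = 4*1 = 4.
Iteration 3: no further components; recursion stops.
SUM(tot_qty) = 1 + 4 + 4 + 5 + 20 + 16 + 4 = 54.

54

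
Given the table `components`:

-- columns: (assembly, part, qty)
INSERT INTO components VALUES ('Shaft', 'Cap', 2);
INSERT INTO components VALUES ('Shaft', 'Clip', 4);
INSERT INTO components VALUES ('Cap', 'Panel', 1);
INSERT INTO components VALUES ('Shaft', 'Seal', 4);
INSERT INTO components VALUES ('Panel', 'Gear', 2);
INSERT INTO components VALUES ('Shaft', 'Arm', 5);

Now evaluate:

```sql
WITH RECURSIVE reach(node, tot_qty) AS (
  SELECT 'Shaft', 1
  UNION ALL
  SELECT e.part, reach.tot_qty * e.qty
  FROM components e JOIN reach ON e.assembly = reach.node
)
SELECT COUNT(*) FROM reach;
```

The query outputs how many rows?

7

Base: (Shaft, tot_qty=1).
Iteration 1: components of {Shaft} -> Arm = 1*5 = 5, Cap = 1*2 = 2, Clip = 1*4 = 4, Seal = 1*4 = 4.
Iteration 2: components of {Arm,Cap,Clip,Seal} -> Panel = 2*1 = 2.
Iteration 3: components of {Panel} -> Gear = 2*2 = 4.
Iteration 4: no further components; recursion stops.
Total rows emitted: 7.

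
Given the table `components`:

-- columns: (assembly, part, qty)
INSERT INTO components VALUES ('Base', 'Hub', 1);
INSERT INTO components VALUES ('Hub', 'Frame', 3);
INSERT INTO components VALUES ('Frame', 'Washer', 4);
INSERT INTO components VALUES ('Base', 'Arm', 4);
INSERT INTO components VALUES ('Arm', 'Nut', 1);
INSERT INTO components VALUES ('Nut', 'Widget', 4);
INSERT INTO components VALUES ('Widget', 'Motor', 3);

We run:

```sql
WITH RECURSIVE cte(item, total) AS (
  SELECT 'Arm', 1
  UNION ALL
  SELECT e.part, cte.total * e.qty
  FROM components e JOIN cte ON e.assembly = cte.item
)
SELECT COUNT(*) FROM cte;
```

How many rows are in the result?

4

Base: (Arm, total=1).
Iteration 1: components of {Arm} -> Nut = 1*1 = 1.
Iteration 2: components of {Nut} -> Widget = 1*4 = 4.
Iteration 3: components of {Widget} -> Motor = 4*3 = 12.
Iteration 4: no further components; recursion stops.
Total rows emitted: 4.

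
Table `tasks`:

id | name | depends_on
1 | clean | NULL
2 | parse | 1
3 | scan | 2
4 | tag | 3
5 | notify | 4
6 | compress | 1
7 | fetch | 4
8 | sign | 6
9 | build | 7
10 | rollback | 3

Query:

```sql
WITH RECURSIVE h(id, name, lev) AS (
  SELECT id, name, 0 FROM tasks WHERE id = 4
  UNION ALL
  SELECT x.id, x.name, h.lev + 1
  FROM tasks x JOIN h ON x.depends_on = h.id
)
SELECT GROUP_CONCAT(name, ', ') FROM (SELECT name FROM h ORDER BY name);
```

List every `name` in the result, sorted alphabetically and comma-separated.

build, fetch, notify, tag

Base: id=4 (tag) at lev 0.
Iteration 1: rows with depends_on in {4} -> notify (id 5, lev 1), fetch (id 7, lev 1).
Iteration 2: rows with depends_on in {5,7} -> build (id 9, lev 2).
Iteration 3: no rows with depends_on in {9}; recursion stops.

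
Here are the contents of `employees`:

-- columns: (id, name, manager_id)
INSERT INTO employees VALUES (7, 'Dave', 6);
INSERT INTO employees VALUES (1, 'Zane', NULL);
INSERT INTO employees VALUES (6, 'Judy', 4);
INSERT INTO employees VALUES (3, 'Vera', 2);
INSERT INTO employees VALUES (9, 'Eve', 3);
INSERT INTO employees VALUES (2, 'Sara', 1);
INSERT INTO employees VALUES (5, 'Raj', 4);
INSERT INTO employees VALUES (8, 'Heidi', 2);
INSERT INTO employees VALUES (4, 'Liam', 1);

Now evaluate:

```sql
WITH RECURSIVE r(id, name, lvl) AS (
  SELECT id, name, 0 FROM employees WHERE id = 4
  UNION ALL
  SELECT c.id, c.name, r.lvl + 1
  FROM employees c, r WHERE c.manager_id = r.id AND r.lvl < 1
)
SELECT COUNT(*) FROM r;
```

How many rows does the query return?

Base: id=4 (Liam) at lvl 0.
Iteration 1: rows with manager_id in {4} -> Raj (id 5, lvl 1), Judy (id 6, lvl 1).
Iteration 2: lvl < 1 fails for all current rows; recursion stops.
Total rows emitted: 3.

3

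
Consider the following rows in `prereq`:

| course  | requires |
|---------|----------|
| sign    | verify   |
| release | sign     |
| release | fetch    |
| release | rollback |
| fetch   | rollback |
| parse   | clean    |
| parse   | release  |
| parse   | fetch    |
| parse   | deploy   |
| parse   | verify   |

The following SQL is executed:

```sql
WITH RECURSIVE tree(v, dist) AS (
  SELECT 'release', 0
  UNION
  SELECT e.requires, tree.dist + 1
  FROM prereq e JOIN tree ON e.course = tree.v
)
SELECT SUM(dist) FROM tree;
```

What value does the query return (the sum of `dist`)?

Base: (release, dist=0).
Iteration 1: edges from {release} -> (fetch, dist=1), (rollback, dist=1), (sign, dist=1).
Iteration 2: edges from {fetch,rollback,sign} -> (rollback, dist=2), (verify, dist=2).
Iteration 3: no outgoing edges from {rollback,verify}; recursion stops.
SUM(dist) = 0 + 1 + 1 + 1 + 2 + 2 = 7.

7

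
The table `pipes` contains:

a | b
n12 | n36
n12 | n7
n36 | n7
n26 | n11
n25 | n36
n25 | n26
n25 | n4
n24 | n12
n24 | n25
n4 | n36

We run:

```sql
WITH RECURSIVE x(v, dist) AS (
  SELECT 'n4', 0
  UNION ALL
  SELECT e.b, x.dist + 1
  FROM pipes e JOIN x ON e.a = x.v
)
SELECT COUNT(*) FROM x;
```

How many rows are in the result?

Base: (n4, dist=0).
Iteration 1: edges from {n4} -> (n36, dist=1).
Iteration 2: edges from {n36} -> (n7, dist=2).
Iteration 3: no outgoing edges from {n7}; recursion stops.
Total rows emitted: 3.

3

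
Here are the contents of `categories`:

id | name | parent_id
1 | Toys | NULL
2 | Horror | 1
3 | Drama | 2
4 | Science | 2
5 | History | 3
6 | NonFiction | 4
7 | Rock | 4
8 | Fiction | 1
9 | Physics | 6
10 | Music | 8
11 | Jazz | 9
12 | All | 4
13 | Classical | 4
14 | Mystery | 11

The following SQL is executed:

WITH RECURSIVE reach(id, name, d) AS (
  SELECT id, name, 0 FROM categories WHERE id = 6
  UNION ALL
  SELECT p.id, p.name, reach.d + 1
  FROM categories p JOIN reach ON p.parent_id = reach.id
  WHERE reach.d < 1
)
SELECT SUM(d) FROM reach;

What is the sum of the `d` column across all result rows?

1

Base: id=6 (NonFiction) at d 0.
Iteration 1: rows with parent_id in {6} -> Physics (id 9, d 1).
Iteration 2: d < 1 fails for all current rows; recursion stops.
SUM(d) = 0 + 1 = 1.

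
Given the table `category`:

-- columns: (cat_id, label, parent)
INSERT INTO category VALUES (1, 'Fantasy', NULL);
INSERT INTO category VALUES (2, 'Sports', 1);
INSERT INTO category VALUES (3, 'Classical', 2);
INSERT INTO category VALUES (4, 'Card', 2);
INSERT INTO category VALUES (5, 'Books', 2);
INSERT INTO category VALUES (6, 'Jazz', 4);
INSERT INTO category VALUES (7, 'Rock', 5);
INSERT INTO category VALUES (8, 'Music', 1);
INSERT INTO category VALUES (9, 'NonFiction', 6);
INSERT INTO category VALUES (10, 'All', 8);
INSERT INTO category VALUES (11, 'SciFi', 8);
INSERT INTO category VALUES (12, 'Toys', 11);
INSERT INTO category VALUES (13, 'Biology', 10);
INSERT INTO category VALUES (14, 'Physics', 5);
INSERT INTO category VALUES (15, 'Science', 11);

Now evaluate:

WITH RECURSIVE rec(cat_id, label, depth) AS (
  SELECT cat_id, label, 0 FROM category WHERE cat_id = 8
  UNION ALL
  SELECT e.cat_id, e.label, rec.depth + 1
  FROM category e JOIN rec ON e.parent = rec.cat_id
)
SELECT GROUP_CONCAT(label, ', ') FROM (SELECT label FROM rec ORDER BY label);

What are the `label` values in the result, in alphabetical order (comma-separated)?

Base: cat_id=8 (Music) at depth 0.
Iteration 1: rows with parent in {8} -> All (id 10, depth 1), SciFi (id 11, depth 1).
Iteration 2: rows with parent in {10,11} -> Toys (id 12, depth 2), Biology (id 13, depth 2), Science (id 15, depth 2).
Iteration 3: no rows with parent in {12,13,15}; recursion stops.

All, Biology, Music, SciFi, Science, Toys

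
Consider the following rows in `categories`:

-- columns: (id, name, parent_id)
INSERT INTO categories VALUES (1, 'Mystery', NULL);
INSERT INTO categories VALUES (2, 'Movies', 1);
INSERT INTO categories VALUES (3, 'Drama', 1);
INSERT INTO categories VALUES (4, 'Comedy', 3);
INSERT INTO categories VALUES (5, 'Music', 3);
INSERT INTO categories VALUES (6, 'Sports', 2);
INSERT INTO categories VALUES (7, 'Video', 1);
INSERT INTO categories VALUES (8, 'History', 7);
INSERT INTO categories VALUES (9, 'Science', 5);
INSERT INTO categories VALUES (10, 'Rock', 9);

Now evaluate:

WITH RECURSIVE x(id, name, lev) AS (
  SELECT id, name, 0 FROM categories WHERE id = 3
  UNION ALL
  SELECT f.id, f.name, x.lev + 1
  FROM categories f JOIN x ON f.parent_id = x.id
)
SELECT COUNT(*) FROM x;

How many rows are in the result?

5

Base: id=3 (Drama) at lev 0.
Iteration 1: rows with parent_id in {3} -> Comedy (id 4, lev 1), Music (id 5, lev 1).
Iteration 2: rows with parent_id in {4,5} -> Science (id 9, lev 2).
Iteration 3: rows with parent_id in {9} -> Rock (id 10, lev 3).
Iteration 4: no rows with parent_id in {10}; recursion stops.
Total rows emitted: 5.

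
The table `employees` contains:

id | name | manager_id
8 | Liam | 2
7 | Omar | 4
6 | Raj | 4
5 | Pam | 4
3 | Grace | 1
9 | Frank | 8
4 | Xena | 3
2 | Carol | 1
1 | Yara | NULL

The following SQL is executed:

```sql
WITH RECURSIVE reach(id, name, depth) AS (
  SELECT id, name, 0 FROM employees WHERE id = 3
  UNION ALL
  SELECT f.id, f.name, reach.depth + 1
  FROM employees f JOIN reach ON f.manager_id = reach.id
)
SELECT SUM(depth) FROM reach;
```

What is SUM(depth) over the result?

7

Base: id=3 (Grace) at depth 0.
Iteration 1: rows with manager_id in {3} -> Xena (id 4, depth 1).
Iteration 2: rows with manager_id in {4} -> Pam (id 5, depth 2), Raj (id 6, depth 2), Omar (id 7, depth 2).
Iteration 3: no rows with manager_id in {5,6,7}; recursion stops.
SUM(depth) = 0 + 1 + 2 + 2 + 2 = 7.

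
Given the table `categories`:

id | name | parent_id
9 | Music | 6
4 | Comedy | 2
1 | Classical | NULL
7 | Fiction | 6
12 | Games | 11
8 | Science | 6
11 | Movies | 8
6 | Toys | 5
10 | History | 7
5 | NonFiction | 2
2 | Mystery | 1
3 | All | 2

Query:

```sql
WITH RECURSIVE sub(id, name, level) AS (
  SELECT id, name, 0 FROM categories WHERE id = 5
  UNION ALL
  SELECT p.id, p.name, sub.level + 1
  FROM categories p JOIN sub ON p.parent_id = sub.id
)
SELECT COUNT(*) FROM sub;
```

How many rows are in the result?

Base: id=5 (NonFiction) at level 0.
Iteration 1: rows with parent_id in {5} -> Toys (id 6, level 1).
Iteration 2: rows with parent_id in {6} -> Fiction (id 7, level 2), Science (id 8, level 2), Music (id 9, level 2).
Iteration 3: rows with parent_id in {7,8,9} -> History (id 10, level 3), Movies (id 11, level 3).
Iteration 4: rows with parent_id in {10,11} -> Games (id 12, level 4).
Iteration 5: no rows with parent_id in {12}; recursion stops.
Total rows emitted: 8.

8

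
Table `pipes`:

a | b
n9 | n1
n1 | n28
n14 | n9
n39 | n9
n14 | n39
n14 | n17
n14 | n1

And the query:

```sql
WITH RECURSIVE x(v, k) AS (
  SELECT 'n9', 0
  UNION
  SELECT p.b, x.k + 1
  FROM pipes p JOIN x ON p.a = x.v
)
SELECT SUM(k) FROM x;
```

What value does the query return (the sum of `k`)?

3

Base: (n9, k=0).
Iteration 1: edges from {n9} -> (n1, k=1).
Iteration 2: edges from {n1} -> (n28, k=2).
Iteration 3: no outgoing edges from {n28}; recursion stops.
SUM(k) = 0 + 1 + 2 = 3.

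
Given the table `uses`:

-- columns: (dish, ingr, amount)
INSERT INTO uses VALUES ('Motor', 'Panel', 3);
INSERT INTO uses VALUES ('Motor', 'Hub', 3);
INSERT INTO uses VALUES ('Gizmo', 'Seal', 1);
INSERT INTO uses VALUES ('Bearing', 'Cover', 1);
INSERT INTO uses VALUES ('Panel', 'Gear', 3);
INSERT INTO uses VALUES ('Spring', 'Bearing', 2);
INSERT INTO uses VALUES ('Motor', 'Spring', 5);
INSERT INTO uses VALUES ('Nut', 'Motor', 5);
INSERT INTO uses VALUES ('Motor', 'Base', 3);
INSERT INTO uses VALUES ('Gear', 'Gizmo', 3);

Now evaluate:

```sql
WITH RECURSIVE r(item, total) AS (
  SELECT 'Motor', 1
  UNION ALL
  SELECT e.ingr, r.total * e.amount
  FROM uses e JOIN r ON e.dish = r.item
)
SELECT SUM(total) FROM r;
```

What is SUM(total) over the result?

Base: (Motor, total=1).
Iteration 1: components of {Motor} -> Base = 1*3 = 3, Hub = 1*3 = 3, Panel = 1*3 = 3, Spring = 1*5 = 5.
Iteration 2: components of {Base,Hub,Panel,Spring} -> Bearing = 5*2 = 10, Gear = 3*3 = 9.
Iteration 3: components of {Bearing,Gear} -> Cover = 10*1 = 10, Gizmo = 9*3 = 27.
Iteration 4: components of {Cover,Gizmo} -> Seal = 27*1 = 27.
Iteration 5: no further components; recursion stops.
SUM(total) = 1 + 5 + 3 + 3 + 3 + 10 + 9 + 10 + 27 + 27 = 98.

98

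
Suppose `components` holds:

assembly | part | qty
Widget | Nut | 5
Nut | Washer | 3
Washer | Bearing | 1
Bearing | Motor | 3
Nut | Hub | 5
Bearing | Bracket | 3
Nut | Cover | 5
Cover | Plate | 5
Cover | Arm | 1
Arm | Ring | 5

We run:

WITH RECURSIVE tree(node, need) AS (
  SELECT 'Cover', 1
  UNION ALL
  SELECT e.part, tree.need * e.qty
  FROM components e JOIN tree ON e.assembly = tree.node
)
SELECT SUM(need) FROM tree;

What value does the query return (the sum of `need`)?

12

Base: (Cover, need=1).
Iteration 1: components of {Cover} -> Arm = 1*1 = 1, Plate = 1*5 = 5.
Iteration 2: components of {Arm,Plate} -> Ring = 1*5 = 5.
Iteration 3: no further components; recursion stops.
SUM(need) = 1 + 5 + 1 + 5 = 12.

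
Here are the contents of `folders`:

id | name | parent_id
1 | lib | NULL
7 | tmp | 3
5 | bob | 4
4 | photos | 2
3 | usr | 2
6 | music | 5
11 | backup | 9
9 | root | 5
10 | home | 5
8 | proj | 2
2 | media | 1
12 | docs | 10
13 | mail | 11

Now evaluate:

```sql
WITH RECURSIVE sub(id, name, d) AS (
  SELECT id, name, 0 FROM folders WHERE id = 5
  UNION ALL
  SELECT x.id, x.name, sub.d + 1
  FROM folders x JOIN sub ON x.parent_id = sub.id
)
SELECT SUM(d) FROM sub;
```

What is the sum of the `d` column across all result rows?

Base: id=5 (bob) at d 0.
Iteration 1: rows with parent_id in {5} -> music (id 6, d 1), root (id 9, d 1), home (id 10, d 1).
Iteration 2: rows with parent_id in {6,9,10} -> backup (id 11, d 2), docs (id 12, d 2).
Iteration 3: rows with parent_id in {11,12} -> mail (id 13, d 3).
Iteration 4: no rows with parent_id in {13}; recursion stops.
SUM(d) = 0 + 1 + 1 + 1 + 2 + 2 + 3 = 10.

10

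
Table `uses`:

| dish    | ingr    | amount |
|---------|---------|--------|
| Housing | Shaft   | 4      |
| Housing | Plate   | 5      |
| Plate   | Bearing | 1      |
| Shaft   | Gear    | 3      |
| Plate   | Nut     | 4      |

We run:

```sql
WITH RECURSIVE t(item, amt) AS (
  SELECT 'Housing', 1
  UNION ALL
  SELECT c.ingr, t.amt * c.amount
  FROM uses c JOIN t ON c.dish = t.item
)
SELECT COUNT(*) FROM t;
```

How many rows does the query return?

Base: (Housing, amt=1).
Iteration 1: components of {Housing} -> Plate = 1*5 = 5, Shaft = 1*4 = 4.
Iteration 2: components of {Plate,Shaft} -> Bearing = 5*1 = 5, Gear = 4*3 = 12, Nut = 5*4 = 20.
Iteration 3: no further components; recursion stops.
Total rows emitted: 6.

6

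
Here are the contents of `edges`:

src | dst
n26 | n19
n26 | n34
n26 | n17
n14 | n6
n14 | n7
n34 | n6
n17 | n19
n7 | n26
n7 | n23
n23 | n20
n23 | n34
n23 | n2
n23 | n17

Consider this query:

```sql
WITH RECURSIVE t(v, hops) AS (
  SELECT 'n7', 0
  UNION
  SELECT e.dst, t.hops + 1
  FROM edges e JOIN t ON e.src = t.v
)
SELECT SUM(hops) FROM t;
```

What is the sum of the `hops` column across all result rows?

18

Base: (n7, hops=0).
Iteration 1: edges from {n7} -> (n23, hops=1), (n26, hops=1).
Iteration 2: edges from {n23,n26} -> (n17, hops=2), (n19, hops=2), (n2, hops=2), (n20, hops=2), (n34, hops=2). [UNION drops 2 duplicate row(s)]
Iteration 3: edges from {n17,n19,n2,n20,n34} -> (n19, hops=3), (n6, hops=3).
Iteration 4: no outgoing edges from {n19,n6}; recursion stops.
SUM(hops) = 0 + 1 + 1 + 2 + 2 + 2 + 2 + 2 + 3 + 3 = 18.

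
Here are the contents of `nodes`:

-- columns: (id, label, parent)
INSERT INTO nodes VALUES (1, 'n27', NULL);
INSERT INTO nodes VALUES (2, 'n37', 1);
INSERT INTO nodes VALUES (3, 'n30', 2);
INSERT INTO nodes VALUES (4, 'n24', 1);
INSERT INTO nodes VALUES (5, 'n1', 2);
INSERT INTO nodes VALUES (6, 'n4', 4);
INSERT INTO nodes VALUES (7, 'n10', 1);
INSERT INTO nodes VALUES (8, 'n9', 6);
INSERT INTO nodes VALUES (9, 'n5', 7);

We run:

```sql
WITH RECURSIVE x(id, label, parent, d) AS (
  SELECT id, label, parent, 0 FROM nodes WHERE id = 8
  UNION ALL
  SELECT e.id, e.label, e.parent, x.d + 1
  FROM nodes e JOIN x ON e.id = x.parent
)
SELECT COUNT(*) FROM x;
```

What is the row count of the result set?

4

Base: id=8 (n9), parent=6, d 0.
Iteration 1: join on id=6 -> n4 (id 6, parent=4, d 1).
Iteration 2: join on id=4 -> n24 (id 4, parent=1, d 2).
Iteration 3: join on id=1 -> n27 (id 1, parent=NULL, d 3).
Iteration 4: parent is NULL; no match; recursion stops.
Total rows emitted: 4.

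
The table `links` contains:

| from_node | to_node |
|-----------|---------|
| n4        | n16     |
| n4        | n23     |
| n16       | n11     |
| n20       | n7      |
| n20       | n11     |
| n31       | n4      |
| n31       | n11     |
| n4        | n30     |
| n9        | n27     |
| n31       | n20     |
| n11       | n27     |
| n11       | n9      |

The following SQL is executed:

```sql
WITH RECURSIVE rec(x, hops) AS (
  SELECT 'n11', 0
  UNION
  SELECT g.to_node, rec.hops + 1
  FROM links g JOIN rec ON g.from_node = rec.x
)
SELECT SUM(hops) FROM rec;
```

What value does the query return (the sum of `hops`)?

Base: (n11, hops=0).
Iteration 1: edges from {n11} -> (n27, hops=1), (n9, hops=1).
Iteration 2: edges from {n27,n9} -> (n27, hops=2).
Iteration 3: no outgoing edges from {n27}; recursion stops.
SUM(hops) = 0 + 1 + 1 + 2 = 4.

4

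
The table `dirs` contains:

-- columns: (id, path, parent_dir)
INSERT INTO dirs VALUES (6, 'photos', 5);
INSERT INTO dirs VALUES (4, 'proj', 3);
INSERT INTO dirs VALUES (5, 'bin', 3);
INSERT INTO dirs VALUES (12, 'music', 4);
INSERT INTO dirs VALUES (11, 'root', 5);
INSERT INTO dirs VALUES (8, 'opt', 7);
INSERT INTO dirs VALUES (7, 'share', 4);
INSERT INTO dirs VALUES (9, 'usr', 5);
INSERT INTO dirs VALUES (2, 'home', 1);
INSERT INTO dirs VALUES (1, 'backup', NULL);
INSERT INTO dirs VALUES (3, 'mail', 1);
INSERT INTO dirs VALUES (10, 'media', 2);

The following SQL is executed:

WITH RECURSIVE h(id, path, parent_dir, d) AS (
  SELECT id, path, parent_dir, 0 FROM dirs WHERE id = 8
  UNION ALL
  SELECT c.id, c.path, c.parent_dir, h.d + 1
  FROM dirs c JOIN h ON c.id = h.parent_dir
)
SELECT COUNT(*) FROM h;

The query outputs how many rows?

Base: id=8 (opt), parent_dir=7, d 0.
Iteration 1: join on id=7 -> share (id 7, parent_dir=4, d 1).
Iteration 2: join on id=4 -> proj (id 4, parent_dir=3, d 2).
Iteration 3: join on id=3 -> mail (id 3, parent_dir=1, d 3).
Iteration 4: join on id=1 -> backup (id 1, parent_dir=NULL, d 4).
Iteration 5: parent_dir is NULL; no match; recursion stops.
Total rows emitted: 5.

5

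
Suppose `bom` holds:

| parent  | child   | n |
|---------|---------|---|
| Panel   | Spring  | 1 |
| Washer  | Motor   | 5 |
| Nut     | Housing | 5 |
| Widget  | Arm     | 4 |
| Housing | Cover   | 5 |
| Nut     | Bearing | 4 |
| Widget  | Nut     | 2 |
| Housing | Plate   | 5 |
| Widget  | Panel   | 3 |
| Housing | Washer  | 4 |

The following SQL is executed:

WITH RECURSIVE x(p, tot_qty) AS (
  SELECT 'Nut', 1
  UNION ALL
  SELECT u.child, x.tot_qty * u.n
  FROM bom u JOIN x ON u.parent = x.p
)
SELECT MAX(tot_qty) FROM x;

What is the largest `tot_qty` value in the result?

Base: (Nut, tot_qty=1).
Iteration 1: components of {Nut} -> Bearing = 1*4 = 4, Housing = 1*5 = 5.
Iteration 2: components of {Bearing,Housing} -> Cover = 5*5 = 25, Plate = 5*5 = 25, Washer = 5*4 = 20.
Iteration 3: components of {Cover,Plate,Washer} -> Motor = 20*5 = 100.
Iteration 4: no further components; recursion stops.
tot_qty values: 1, 4, 5, 25, 25, 20, 100; the maximum is 100.

100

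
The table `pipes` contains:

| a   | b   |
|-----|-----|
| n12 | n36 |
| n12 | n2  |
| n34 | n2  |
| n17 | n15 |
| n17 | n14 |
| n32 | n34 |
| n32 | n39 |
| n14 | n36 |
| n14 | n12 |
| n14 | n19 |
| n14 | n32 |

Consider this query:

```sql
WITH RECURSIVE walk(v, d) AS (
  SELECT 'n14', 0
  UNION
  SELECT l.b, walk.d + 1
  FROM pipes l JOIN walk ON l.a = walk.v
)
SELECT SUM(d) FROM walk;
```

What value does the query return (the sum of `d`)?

Base: (n14, d=0).
Iteration 1: edges from {n14} -> (n12, d=1), (n19, d=1), (n32, d=1), (n36, d=1).
Iteration 2: edges from {n12,n19,n32,n36} -> (n2, d=2), (n34, d=2), (n36, d=2), (n39, d=2).
Iteration 3: edges from {n2,n34,n36,n39} -> (n2, d=3).
Iteration 4: no outgoing edges from {n2}; recursion stops.
SUM(d) = 0 + 1 + 1 + 1 + 1 + 2 + 2 + 2 + 2 + 3 = 15.

15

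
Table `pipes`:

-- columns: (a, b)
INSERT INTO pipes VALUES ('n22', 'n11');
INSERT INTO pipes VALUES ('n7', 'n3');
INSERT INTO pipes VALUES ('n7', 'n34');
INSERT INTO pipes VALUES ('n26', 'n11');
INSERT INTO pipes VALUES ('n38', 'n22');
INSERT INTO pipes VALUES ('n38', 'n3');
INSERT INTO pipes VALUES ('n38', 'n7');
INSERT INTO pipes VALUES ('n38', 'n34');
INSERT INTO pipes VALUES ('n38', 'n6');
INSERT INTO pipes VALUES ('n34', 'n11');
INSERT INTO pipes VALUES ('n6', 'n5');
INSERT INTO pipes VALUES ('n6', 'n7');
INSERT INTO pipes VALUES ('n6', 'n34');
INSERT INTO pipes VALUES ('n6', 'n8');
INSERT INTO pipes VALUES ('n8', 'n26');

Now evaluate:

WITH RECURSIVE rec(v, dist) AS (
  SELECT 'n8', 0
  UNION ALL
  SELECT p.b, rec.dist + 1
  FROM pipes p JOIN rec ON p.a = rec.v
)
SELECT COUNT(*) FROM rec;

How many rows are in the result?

Base: (n8, dist=0).
Iteration 1: edges from {n8} -> (n26, dist=1).
Iteration 2: edges from {n26} -> (n11, dist=2).
Iteration 3: no outgoing edges from {n11}; recursion stops.
Total rows emitted: 3.

3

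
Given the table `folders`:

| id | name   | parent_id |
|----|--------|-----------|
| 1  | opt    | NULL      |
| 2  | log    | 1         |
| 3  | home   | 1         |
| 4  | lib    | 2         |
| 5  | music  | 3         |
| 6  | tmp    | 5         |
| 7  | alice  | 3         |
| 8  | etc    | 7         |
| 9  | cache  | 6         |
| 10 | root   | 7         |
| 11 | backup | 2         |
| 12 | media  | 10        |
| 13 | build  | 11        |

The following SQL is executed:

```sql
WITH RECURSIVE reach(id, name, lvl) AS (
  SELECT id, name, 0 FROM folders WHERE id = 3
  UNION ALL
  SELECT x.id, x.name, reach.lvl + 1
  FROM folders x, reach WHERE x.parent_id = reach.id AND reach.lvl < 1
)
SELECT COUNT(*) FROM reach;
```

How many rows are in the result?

3

Base: id=3 (home) at lvl 0.
Iteration 1: rows with parent_id in {3} -> music (id 5, lvl 1), alice (id 7, lvl 1).
Iteration 2: lvl < 1 fails for all current rows; recursion stops.
Total rows emitted: 3.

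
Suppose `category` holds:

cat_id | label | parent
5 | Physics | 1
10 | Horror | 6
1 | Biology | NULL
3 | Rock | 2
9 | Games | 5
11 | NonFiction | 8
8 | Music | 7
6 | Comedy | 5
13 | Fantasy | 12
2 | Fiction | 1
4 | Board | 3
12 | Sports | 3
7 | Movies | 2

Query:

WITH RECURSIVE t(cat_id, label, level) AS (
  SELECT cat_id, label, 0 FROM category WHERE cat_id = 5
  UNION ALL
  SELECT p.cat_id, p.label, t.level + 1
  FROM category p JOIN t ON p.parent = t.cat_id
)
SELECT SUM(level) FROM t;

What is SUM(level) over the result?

Base: cat_id=5 (Physics) at level 0.
Iteration 1: rows with parent in {5} -> Comedy (id 6, level 1), Games (id 9, level 1).
Iteration 2: rows with parent in {6,9} -> Horror (id 10, level 2).
Iteration 3: no rows with parent in {10}; recursion stops.
SUM(level) = 0 + 1 + 1 + 2 = 4.

4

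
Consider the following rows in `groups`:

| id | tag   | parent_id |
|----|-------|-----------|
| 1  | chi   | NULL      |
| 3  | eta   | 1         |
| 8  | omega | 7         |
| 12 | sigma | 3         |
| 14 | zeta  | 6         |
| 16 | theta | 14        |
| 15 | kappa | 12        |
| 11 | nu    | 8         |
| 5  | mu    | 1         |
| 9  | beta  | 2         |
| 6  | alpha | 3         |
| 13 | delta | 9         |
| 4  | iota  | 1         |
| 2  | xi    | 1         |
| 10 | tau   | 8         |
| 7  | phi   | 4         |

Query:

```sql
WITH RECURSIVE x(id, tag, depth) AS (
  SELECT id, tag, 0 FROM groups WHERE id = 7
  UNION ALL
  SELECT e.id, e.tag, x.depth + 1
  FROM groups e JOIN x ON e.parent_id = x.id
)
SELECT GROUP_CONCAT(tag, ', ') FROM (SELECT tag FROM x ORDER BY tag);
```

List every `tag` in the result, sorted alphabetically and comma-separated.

Base: id=7 (phi) at depth 0.
Iteration 1: rows with parent_id in {7} -> omega (id 8, depth 1).
Iteration 2: rows with parent_id in {8} -> tau (id 10, depth 2), nu (id 11, depth 2).
Iteration 3: no rows with parent_id in {10,11}; recursion stops.

nu, omega, phi, tau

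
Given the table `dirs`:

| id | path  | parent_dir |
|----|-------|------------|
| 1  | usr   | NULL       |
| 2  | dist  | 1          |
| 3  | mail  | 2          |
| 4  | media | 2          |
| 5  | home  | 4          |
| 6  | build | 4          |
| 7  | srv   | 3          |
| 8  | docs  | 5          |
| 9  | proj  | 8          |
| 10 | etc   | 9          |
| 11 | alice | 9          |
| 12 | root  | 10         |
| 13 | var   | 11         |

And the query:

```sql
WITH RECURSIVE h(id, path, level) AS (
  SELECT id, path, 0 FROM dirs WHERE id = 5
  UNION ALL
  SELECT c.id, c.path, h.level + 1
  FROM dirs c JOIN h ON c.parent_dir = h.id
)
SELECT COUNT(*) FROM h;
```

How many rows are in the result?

Base: id=5 (home) at level 0.
Iteration 1: rows with parent_dir in {5} -> docs (id 8, level 1).
Iteration 2: rows with parent_dir in {8} -> proj (id 9, level 2).
Iteration 3: rows with parent_dir in {9} -> etc (id 10, level 3), alice (id 11, level 3).
Iteration 4: rows with parent_dir in {10,11} -> root (id 12, level 4), var (id 13, level 4).
Iteration 5: no rows with parent_dir in {12,13}; recursion stops.
Total rows emitted: 7.

7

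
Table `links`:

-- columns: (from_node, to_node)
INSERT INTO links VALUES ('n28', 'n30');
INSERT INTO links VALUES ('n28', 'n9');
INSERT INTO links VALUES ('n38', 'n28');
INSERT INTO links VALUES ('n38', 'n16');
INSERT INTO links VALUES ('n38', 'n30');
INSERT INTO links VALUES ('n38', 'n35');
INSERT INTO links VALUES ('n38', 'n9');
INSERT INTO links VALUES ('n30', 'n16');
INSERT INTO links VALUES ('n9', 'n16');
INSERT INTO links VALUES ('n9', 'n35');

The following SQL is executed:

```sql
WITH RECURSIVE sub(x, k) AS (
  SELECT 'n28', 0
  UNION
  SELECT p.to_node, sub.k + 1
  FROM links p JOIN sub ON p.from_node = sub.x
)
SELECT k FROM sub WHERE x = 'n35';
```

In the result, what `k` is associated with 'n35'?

Base: (n28, k=0).
Iteration 1: edges from {n28} -> (n30, k=1), (n9, k=1).
Iteration 2: edges from {n30,n9} -> (n16, k=2), (n35, k=2). [UNION drops 1 duplicate row(s)]
Iteration 3: no outgoing edges from {n16,n35}; recursion stops.

2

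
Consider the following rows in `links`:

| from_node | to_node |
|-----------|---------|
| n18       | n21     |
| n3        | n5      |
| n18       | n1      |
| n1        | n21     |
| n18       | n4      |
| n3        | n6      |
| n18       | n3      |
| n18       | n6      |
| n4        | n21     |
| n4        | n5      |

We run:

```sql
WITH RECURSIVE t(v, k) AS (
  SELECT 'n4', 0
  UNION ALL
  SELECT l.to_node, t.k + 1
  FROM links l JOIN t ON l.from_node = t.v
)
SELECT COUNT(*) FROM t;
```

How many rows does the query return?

Base: (n4, k=0).
Iteration 1: edges from {n4} -> (n21, k=1), (n5, k=1).
Iteration 2: no outgoing edges from {n21,n5}; recursion stops.
Total rows emitted: 3.

3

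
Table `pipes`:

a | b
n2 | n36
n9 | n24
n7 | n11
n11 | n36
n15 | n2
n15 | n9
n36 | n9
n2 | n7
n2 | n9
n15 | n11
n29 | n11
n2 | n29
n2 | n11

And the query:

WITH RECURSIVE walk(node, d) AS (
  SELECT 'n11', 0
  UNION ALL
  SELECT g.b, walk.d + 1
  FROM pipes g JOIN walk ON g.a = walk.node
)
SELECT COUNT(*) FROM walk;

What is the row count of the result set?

4

Base: (n11, d=0).
Iteration 1: edges from {n11} -> (n36, d=1).
Iteration 2: edges from {n36} -> (n9, d=2).
Iteration 3: edges from {n9} -> (n24, d=3).
Iteration 4: no outgoing edges from {n24}; recursion stops.
Total rows emitted: 4.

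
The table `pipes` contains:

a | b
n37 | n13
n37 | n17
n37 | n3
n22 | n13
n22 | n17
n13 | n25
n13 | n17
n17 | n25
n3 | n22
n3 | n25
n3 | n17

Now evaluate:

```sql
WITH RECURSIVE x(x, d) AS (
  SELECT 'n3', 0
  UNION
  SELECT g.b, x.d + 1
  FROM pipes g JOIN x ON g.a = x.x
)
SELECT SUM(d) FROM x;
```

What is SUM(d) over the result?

19

Base: (n3, d=0).
Iteration 1: edges from {n3} -> (n17, d=1), (n22, d=1), (n25, d=1).
Iteration 2: edges from {n17,n22,n25} -> (n13, d=2), (n17, d=2), (n25, d=2).
Iteration 3: edges from {n13,n17,n25} -> (n17, d=3), (n25, d=3). [UNION drops 1 duplicate row(s)]
Iteration 4: edges from {n17,n25} -> (n25, d=4).
Iteration 5: no outgoing edges from {n25}; recursion stops.
SUM(d) = 0 + 1 + 1 + 1 + 2 + 2 + 2 + 3 + 3 + 4 = 19.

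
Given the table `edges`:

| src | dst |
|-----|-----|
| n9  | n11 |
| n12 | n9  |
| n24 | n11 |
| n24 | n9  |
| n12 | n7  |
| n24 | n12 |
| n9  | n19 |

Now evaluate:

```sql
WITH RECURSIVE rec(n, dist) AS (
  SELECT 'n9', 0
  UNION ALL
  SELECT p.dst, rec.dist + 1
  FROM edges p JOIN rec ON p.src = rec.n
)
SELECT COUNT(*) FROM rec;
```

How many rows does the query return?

Base: (n9, dist=0).
Iteration 1: edges from {n9} -> (n11, dist=1), (n19, dist=1).
Iteration 2: no outgoing edges from {n11,n19}; recursion stops.
Total rows emitted: 3.

3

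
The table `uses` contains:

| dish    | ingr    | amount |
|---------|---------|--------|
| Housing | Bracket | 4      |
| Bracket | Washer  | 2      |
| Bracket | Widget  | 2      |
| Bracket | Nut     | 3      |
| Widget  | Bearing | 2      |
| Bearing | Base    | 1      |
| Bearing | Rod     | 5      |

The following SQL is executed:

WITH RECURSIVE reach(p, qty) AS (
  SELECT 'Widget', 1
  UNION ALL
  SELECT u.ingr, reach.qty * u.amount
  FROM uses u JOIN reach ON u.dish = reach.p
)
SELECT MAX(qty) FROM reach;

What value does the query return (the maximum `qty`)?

10

Base: (Widget, qty=1).
Iteration 1: components of {Widget} -> Bearing = 1*2 = 2.
Iteration 2: components of {Bearing} -> Base = 2*1 = 2, Rod = 2*5 = 10.
Iteration 3: no further components; recursion stops.
qty values: 1, 2, 2, 10; the maximum is 10.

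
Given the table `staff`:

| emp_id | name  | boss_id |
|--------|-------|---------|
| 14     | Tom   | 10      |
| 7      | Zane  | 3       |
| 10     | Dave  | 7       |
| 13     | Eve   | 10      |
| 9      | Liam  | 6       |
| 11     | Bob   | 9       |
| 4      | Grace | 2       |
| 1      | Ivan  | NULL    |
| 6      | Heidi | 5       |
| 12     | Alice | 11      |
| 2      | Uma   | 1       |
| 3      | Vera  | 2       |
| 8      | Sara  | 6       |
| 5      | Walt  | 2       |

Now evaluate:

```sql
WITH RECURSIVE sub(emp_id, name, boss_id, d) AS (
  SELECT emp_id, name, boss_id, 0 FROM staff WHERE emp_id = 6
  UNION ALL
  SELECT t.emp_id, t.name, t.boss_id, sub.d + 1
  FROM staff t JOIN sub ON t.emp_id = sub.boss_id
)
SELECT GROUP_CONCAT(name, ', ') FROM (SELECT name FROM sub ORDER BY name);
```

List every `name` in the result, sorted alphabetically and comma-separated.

Heidi, Ivan, Uma, Walt

Base: emp_id=6 (Heidi), boss_id=5, d 0.
Iteration 1: join on emp_id=5 -> Walt (id 5, boss_id=2, d 1).
Iteration 2: join on emp_id=2 -> Uma (id 2, boss_id=1, d 2).
Iteration 3: join on emp_id=1 -> Ivan (id 1, boss_id=NULL, d 3).
Iteration 4: boss_id is NULL; no match; recursion stops.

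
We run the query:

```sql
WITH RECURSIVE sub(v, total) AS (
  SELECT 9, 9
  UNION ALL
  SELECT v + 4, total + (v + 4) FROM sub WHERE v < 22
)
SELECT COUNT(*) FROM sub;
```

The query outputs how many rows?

5

Base: v=9, total=9.
Iteration 1: 9 < 22 holds -> v = 9 + 4 = 13, total = 9 + 13 = 22.
Iteration 2: 13 < 22 holds -> v = 13 + 4 = 17, total = 22 + 17 = 39.
Iteration 3: 17 < 22 holds -> v = 17 + 4 = 21, total = 39 + 21 = 60.
Iteration 4: 21 < 22 holds -> v = 21 + 4 = 25, total = 60 + 25 = 85.
Iteration 5: 25 < 22 fails; recursion stops.
Total rows emitted: 5.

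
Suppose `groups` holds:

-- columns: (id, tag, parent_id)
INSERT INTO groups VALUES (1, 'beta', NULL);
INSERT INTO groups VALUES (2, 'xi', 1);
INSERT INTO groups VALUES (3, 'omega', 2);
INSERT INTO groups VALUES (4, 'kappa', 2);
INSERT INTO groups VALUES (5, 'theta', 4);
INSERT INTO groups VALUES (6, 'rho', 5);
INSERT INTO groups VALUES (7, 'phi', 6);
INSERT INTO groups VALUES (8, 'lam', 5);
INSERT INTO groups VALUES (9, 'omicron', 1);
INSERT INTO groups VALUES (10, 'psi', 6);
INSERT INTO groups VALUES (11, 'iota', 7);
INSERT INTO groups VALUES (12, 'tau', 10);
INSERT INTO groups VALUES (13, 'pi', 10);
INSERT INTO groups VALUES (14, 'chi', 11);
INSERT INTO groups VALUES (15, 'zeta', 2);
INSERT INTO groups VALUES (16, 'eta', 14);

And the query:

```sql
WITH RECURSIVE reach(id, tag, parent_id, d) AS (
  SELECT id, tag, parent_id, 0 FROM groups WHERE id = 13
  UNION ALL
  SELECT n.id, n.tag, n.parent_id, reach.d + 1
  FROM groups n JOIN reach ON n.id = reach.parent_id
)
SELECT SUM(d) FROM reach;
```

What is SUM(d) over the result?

Base: id=13 (pi), parent_id=10, d 0.
Iteration 1: join on id=10 -> psi (id 10, parent_id=6, d 1).
Iteration 2: join on id=6 -> rho (id 6, parent_id=5, d 2).
Iteration 3: join on id=5 -> theta (id 5, parent_id=4, d 3).
Iteration 4: join on id=4 -> kappa (id 4, parent_id=2, d 4).
Iteration 5: join on id=2 -> xi (id 2, parent_id=1, d 5).
Iteration 6: join on id=1 -> beta (id 1, parent_id=NULL, d 6).
Iteration 7: parent_id is NULL; no match; recursion stops.
SUM(d) = 0 + 1 + 2 + 3 + 4 + 5 + 6 = 21.

21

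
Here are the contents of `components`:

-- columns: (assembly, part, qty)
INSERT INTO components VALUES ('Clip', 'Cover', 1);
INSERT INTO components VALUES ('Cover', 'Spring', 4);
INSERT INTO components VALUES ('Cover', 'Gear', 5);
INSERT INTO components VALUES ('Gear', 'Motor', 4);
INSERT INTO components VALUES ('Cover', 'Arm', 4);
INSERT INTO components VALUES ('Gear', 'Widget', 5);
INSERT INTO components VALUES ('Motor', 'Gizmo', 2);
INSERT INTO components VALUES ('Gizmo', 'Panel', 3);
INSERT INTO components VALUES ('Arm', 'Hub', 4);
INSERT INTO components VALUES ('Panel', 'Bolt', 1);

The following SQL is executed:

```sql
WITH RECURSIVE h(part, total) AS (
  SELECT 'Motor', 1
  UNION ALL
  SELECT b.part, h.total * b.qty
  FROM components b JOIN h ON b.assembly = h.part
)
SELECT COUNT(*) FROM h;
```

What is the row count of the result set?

4

Base: (Motor, total=1).
Iteration 1: components of {Motor} -> Gizmo = 1*2 = 2.
Iteration 2: components of {Gizmo} -> Panel = 2*3 = 6.
Iteration 3: components of {Panel} -> Bolt = 6*1 = 6.
Iteration 4: no further components; recursion stops.
Total rows emitted: 4.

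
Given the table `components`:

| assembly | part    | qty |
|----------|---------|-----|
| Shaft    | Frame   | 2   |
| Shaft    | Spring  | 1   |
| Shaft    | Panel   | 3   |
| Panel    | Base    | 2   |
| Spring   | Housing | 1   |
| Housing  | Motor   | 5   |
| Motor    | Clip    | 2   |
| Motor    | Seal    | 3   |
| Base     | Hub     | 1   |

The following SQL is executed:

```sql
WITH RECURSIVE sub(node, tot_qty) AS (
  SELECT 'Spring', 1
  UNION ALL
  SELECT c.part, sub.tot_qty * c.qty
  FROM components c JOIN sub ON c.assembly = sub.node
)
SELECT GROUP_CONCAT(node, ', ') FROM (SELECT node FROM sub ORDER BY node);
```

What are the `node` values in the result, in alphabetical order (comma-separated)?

Clip, Housing, Motor, Seal, Spring

Base: (Spring, tot_qty=1).
Iteration 1: components of {Spring} -> Housing = 1*1 = 1.
Iteration 2: components of {Housing} -> Motor = 1*5 = 5.
Iteration 3: components of {Motor} -> Clip = 5*2 = 10, Seal = 5*3 = 15.
Iteration 4: no further components; recursion stops.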